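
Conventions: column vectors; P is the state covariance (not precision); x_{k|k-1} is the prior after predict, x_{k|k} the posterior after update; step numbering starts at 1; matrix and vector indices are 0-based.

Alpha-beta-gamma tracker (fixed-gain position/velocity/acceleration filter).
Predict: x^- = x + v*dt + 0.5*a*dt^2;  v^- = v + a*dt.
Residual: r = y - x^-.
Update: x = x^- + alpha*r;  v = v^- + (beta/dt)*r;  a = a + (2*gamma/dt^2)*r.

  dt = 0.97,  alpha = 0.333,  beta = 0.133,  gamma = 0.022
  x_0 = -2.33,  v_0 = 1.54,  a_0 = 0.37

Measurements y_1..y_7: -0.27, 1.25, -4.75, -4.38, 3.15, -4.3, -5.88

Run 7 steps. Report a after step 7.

a_post = -0.7352

step 1: x_pred=-0.6621  r=0.3921  x^+=-0.5316  v^+=1.9527  a^+=0.3883
step 2: x_pred=1.5452  r=-0.2952  x^+=1.4469  v^+=2.2889  a^+=0.3745
step 3: x_pred=3.8433  r=-8.5933  x^+=0.9817  v^+=1.4739  a^+=-0.0273
step 4: x_pred=2.3986  r=-6.7786  x^+=0.1413  v^+=0.5180  a^+=-0.3443
step 5: x_pred=0.4818  r=2.6682  x^+=1.3703  v^+=0.5498  a^+=-0.2195
step 6: x_pred=1.8003  r=-6.1003  x^+=-0.2311  v^+=-0.4996  a^+=-0.5048
step 7: x_pred=-0.9531  r=-4.9269  x^+=-2.5938  v^+=-1.6648  a^+=-0.7352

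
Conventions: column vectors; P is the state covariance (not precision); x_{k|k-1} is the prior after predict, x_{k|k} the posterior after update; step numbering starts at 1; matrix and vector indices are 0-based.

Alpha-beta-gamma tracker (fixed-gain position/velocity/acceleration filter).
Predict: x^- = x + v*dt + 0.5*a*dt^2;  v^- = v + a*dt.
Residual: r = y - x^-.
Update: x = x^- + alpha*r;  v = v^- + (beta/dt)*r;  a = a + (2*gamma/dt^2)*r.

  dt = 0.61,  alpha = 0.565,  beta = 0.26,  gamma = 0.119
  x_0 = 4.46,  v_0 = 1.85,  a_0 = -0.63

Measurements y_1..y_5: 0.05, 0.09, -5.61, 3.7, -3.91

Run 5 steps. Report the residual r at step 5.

step 1: x_pred=5.4713  r=-5.4213  x^+=2.4083  v^+=-0.8450  a^+=-4.0975
step 2: x_pred=1.1305  r=-1.0405  x^+=0.5426  v^+=-3.7880  a^+=-4.7630
step 3: x_pred=-2.6542  r=-2.9558  x^+=-4.3242  v^+=-7.9533  a^+=-6.6536
step 4: x_pred=-10.4136  r=14.1136  x^+=-2.4394  v^+=-5.9963  a^+=2.3737
step 5: x_pred=-5.6555  r=1.7455  x^+=-4.6693  v^+=-3.8043  a^+=3.4902

resid = 1.7455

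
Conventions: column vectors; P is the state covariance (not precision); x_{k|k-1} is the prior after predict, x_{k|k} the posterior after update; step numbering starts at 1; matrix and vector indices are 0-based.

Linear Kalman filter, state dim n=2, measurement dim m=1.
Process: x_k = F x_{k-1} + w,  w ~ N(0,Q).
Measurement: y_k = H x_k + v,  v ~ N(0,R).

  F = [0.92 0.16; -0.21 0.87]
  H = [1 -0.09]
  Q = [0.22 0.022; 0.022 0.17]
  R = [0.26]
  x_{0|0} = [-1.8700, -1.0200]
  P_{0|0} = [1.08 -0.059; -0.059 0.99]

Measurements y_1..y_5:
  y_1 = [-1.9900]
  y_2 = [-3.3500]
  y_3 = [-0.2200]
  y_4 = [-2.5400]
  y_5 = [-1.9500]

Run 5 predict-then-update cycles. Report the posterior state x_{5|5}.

x_post = [-1.7519, 0.9759]

step 1: x^-=[-1.8836, -0.4947]  P^-=[1.1421 -0.0941; -0.0941 0.9885]  S=[1.4270]  K=[0.8063; -0.1283]  nu=[-0.1509]  x^+=[-2.0053, -0.4753]  P^+=[0.2144 0.0535; 0.0535 0.9650]
step 2: x^-=[-1.9209, 0.0076]  P^-=[0.4420 0.1559; 0.1559 0.8903]  S=[0.6811]  K=[0.6283; 0.1113]  nu=[-1.4284]  x^+=[-2.8184, -0.1514]  P^+=[0.1731 0.1083; 0.1083 0.8819]
step 3: x^-=[-2.6171, 0.4601]  P^-=[0.4210 0.1944; 0.1944 0.8056]  S=[0.6525]  K=[0.6183; 0.1868]  nu=[2.4385]  x^+=[-1.1093, 0.9156]  P^+=[0.1715 0.1190; 0.1190 0.7828]
step 4: x^-=[-0.8740, 1.0295]  P^-=[0.4202 0.1891; 0.1891 0.7266]  S=[0.6521]  K=[0.6183; 0.1897]  nu=[-1.5733]  x^+=[-1.8469, 0.7310]  P^+=[0.1709 0.1126; 0.1126 0.7031]
step 5: x^-=[-1.5822, 1.0238]  P^-=[0.4158 0.1732; 0.1732 0.6686]  S=[0.6500]  K=[0.6157; 0.1739]  nu=[-0.2757]  x^+=[-1.7519, 0.9759]  P^+=[0.1694 0.1036; 0.1036 0.6489]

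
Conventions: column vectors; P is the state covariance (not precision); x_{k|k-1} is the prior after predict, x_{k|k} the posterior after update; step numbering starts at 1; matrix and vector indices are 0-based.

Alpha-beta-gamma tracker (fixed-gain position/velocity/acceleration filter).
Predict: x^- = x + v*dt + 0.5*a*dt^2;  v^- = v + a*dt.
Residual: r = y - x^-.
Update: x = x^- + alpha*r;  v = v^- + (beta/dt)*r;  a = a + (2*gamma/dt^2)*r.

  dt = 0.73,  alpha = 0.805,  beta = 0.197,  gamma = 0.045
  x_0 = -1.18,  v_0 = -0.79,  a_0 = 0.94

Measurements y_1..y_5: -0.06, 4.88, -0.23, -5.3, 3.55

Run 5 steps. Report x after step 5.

step 1: x_pred=-1.5062  r=1.4462  x^+=-0.3420  v^+=0.2865  a^+=1.1843
step 2: x_pred=0.1827  r=4.6973  x^+=3.9640  v^+=2.4186  a^+=1.9776
step 3: x_pred=6.2565  r=-6.4865  x^+=1.0349  v^+=2.1118  a^+=0.8821
step 4: x_pred=2.8115  r=-8.1115  x^+=-3.7183  v^+=0.5667  a^+=-0.4879
step 5: x_pred=-3.4346  r=6.9846  x^+=2.1880  v^+=2.0954  a^+=0.6918

x_post = 2.1880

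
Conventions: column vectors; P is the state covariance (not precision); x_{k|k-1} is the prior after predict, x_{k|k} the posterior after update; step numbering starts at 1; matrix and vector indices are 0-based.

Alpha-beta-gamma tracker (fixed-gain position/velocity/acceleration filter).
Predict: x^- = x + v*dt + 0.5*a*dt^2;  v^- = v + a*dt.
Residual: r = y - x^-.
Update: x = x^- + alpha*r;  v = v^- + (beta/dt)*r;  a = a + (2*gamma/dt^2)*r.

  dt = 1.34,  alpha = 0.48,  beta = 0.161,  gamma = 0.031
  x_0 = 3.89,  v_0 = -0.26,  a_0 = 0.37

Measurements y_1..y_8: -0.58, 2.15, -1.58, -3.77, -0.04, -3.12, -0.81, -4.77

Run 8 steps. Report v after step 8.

step 1: x_pred=3.8738  r=-4.4538  x^+=1.7360  v^+=-0.2993  a^+=0.2162
step 2: x_pred=1.5290  r=0.6210  x^+=1.8271  v^+=0.0650  a^+=0.2377
step 3: x_pred=2.1276  r=-3.7076  x^+=0.3479  v^+=-0.0620  a^+=0.1096
step 4: x_pred=0.3633  r=-4.1333  x^+=-1.6207  v^+=-0.4117  a^+=-0.0331
step 5: x_pred=-2.2020  r=2.1620  x^+=-1.1642  v^+=-0.1962  a^+=0.0416
step 6: x_pred=-1.3899  r=-1.7301  x^+=-2.2203  v^+=-0.3484  a^+=-0.0182
step 7: x_pred=-2.7035  r=1.8935  x^+=-1.7946  v^+=-0.1452  a^+=0.0472
step 8: x_pred=-1.9469  r=-2.8231  x^+=-3.3020  v^+=-0.4212  a^+=-0.0503

v_post = -0.4212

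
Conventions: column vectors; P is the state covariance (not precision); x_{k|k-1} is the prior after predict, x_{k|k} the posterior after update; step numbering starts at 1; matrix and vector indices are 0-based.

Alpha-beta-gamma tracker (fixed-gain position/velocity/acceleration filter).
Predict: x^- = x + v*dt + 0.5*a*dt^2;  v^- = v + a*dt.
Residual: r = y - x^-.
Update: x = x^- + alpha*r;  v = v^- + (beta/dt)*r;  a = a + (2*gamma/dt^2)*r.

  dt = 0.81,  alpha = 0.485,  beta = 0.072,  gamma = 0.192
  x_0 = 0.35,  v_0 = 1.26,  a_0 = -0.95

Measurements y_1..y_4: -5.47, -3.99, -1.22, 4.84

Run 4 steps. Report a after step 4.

a_post = 8.8227

step 1: x_pred=1.0590  r=-6.5290  x^+=-2.1076  v^+=-0.0899  a^+=-4.7712
step 2: x_pred=-3.7456  r=-0.2444  x^+=-3.8641  v^+=-3.9763  a^+=-4.9143
step 3: x_pred=-8.6970  r=7.4770  x^+=-5.0707  v^+=-7.2922  a^+=-0.5382
step 4: x_pred=-11.1539  r=15.9939  x^+=-3.3969  v^+=-6.3065  a^+=8.8227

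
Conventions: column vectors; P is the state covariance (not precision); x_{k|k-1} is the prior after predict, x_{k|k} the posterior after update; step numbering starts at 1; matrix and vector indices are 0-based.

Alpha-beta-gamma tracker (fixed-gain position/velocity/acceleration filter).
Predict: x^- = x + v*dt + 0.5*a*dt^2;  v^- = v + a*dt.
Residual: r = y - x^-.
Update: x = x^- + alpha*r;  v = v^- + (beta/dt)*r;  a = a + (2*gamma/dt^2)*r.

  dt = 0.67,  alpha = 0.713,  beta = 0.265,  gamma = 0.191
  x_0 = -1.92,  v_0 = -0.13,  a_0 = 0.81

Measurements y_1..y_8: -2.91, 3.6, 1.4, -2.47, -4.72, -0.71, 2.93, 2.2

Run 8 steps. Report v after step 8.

step 1: x_pred=-1.8253  r=-1.0847  x^+=-2.5987  v^+=-0.0163  a^+=-0.1130
step 2: x_pred=-2.6350  r=6.2350  x^+=1.8106  v^+=2.3740  a^+=5.1927
step 3: x_pred=4.5667  r=-3.1667  x^+=2.3088  v^+=4.6007  a^+=2.4980
step 4: x_pred=5.9520  r=-8.4220  x^+=-0.0529  v^+=2.9433  a^+=-4.6688
step 5: x_pred=0.8712  r=-5.5912  x^+=-3.1153  v^+=-2.3963  a^+=-9.4267
step 6: x_pred=-6.8367  r=6.1267  x^+=-2.4684  v^+=-6.2889  a^+=-4.2131
step 7: x_pred=-7.6276  r=10.5576  x^+=-0.1000  v^+=-4.9360  a^+=4.7710
step 8: x_pred=-2.3363  r=4.5363  x^+=0.8981  v^+=0.0548  a^+=8.6313

v_post = 0.0548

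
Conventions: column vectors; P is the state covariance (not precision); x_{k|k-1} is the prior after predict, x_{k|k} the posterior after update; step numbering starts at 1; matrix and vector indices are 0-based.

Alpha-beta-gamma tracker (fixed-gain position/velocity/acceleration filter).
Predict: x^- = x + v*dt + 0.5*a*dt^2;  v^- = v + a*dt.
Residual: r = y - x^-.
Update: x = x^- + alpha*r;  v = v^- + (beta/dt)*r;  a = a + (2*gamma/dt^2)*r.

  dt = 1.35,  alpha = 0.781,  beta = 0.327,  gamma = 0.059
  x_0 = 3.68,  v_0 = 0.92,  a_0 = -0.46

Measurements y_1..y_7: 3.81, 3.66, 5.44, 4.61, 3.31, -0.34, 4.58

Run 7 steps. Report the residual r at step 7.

step 1: x_pred=4.5028  r=-0.6928  x^+=3.9617  v^+=0.1312  a^+=-0.5049
step 2: x_pred=3.6788  r=-0.0188  x^+=3.6641  v^+=-0.5549  a^+=-0.5061
step 3: x_pred=2.4538  r=2.9862  x^+=4.7860  v^+=-0.5148  a^+=-0.3127
step 4: x_pred=3.8061  r=0.8039  x^+=4.4339  v^+=-0.7423  a^+=-0.2607
step 5: x_pred=3.1944  r=0.1156  x^+=3.2847  v^+=-1.0662  a^+=-0.2532
step 6: x_pred=1.6146  r=-1.9546  x^+=0.0881  v^+=-1.8814  a^+=-0.3797
step 7: x_pred=-2.7979  r=7.3779  x^+=2.9642  v^+=-0.6070  a^+=0.0979

resid = 7.3779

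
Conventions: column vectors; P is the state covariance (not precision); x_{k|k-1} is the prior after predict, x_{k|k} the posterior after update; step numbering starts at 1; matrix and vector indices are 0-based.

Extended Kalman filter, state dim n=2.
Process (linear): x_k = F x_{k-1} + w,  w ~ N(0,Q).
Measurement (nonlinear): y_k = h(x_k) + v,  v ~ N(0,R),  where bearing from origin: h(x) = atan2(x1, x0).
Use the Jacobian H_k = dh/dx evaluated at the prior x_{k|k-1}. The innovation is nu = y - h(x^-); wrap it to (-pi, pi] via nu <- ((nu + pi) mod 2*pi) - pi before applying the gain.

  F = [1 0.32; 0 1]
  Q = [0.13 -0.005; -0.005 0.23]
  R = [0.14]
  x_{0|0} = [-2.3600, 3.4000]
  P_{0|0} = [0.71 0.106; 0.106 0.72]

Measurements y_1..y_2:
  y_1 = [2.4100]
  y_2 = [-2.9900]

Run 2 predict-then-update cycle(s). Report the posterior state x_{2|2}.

step 1: x^-=[-1.2720, 3.4000]  P^-=[0.9816 0.3314; 0.3314 0.9500]  H_jac=[-0.2580 -0.0965]  S=[0.2307]  K=[-1.2364; -0.7681]  nu=[0.4812]  x^+=[-1.8670, 3.0304]  P^+=[0.6289 0.1123; 0.1123 0.8139]
step 2: x^-=[-0.8973, 3.0304]  P^-=[0.9141 0.3677; 0.3677 1.0439]  H_jac=[-0.3034 -0.0898]  S=[0.2526]  K=[-1.2287; -0.8129]  nu=[1.4345]  x^+=[-2.6598, 1.8643]  P^+=[0.5328 0.1155; 0.1155 0.8770]

x_post = [-2.6598, 1.8643]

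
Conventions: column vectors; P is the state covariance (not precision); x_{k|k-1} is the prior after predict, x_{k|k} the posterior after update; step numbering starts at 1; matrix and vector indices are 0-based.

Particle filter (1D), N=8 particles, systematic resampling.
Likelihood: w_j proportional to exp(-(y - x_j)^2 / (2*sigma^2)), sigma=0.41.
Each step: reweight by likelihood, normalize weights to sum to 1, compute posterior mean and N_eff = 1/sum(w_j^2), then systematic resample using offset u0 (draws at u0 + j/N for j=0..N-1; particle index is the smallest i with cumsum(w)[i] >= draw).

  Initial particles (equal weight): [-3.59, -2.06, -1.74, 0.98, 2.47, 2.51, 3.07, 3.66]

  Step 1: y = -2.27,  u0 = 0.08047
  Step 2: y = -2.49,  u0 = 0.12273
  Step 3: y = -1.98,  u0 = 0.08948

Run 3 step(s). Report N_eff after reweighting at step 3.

step 1: w=[0.0043, 0.6663, 0.3294, 0.0000, 0.0000, 0.0000, 0.0000, 0.0000]  mean=-1.9611  Neff=1.8100  idx=[1, 1, 1, 1, 1, 2, 2, 2]
step 2: w=[0.1673, 0.1673, 0.1673, 0.1673, 0.1673, 0.0544, 0.0544, 0.0544]  mean=-2.0077  Neff=6.7157  idx=[0, 1, 2, 2, 3, 4, 5, 7]
step 3: w=[0.1296, 0.1296, 0.1296, 0.1296, 0.1296, 0.1296, 0.1113, 0.1113]  mean=-1.9888  Neff=7.9680  idx=[0, 1, 2, 3, 4, 5, 6, 7]

N_eff = 7.9680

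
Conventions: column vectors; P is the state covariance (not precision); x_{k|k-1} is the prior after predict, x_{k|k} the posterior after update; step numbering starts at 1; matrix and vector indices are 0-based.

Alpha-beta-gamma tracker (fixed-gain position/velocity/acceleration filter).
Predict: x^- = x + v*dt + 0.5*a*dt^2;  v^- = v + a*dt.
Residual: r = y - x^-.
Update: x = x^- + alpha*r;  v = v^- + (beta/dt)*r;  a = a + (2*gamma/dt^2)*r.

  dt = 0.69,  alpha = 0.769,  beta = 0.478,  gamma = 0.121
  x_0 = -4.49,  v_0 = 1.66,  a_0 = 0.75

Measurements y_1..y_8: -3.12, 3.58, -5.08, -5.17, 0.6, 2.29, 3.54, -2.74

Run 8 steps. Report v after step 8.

step 1: x_pred=-3.1661  r=0.0461  x^+=-3.1306  v^+=2.2094  a^+=0.7734
step 2: x_pred=-1.4220  r=5.0020  x^+=2.4245  v^+=6.2082  a^+=3.3159
step 3: x_pred=7.4976  r=-12.5776  x^+=-2.1746  v^+=-0.2169  a^+=-3.0772
step 4: x_pred=-3.0568  r=-2.1132  x^+=-4.6818  v^+=-3.8041  a^+=-4.1513
step 5: x_pred=-8.2949  r=8.8949  x^+=-1.4547  v^+=-0.5066  a^+=0.3699
step 6: x_pred=-1.7162  r=4.0062  x^+=1.3646  v^+=2.5240  a^+=2.4063
step 7: x_pred=3.6789  r=-0.1389  x^+=3.5721  v^+=4.0881  a^+=2.3356
step 8: x_pred=6.9489  r=-9.6889  x^+=-0.5019  v^+=-1.0123  a^+=-2.5892

v_post = -1.0123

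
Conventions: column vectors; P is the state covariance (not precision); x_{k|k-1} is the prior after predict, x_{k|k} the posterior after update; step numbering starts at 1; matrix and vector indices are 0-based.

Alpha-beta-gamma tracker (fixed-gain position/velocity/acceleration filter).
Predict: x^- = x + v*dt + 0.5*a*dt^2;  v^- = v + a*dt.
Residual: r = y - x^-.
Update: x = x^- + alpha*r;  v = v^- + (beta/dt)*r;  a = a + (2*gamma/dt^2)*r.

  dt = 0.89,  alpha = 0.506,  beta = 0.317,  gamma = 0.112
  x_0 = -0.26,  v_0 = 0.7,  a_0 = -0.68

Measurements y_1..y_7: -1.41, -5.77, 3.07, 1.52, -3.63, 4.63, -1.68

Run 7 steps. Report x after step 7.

step 1: x_pred=0.0937  r=-1.5037  x^+=-0.6672  v^+=-0.4408  a^+=-1.1052
step 2: x_pred=-1.4972  r=-4.2728  x^+=-3.6592  v^+=-2.9463  a^+=-2.3135
step 3: x_pred=-7.1977  r=10.2677  x^+=-2.0023  v^+=-1.3482  a^+=0.5901
step 4: x_pred=-2.9685  r=4.4885  x^+=-0.6973  v^+=0.7757  a^+=1.8594
step 5: x_pred=0.7295  r=-4.3595  x^+=-1.4764  v^+=0.8778  a^+=0.6266
step 6: x_pred=-0.4470  r=5.0770  x^+=2.1219  v^+=3.2438  a^+=2.0623
step 7: x_pred=5.8257  r=-7.5057  x^+=2.0278  v^+=2.4059  a^+=-0.0602

x_post = 2.0278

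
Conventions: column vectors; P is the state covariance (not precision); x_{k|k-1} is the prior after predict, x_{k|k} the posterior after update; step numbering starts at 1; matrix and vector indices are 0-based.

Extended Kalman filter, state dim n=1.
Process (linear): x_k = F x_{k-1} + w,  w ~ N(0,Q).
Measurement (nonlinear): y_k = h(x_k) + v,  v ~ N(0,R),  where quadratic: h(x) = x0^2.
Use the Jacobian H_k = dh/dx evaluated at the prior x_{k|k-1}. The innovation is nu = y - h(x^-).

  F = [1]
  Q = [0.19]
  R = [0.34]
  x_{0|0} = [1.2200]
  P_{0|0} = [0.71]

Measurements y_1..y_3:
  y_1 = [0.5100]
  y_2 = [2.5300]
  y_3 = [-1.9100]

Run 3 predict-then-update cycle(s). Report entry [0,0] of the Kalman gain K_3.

step 1: x^-=[1.2200]  P^-=[0.9000]  H_jac=[2.4400]  S=[5.6982]  K=[0.3854]  nu=[-0.9784]  x^+=[0.8429]  P^+=[0.0537]
step 2: x^-=[0.8429]  P^-=[0.2437]  H_jac=[1.6859]  S=[1.0326]  K=[0.3979]  nu=[1.8194]  x^+=[1.5668]  P^+=[0.0802]
step 3: x^-=[1.5668]  P^-=[0.2702]  H_jac=[3.1337]  S=[2.9937]  K=[0.2829]  nu=[-4.3650]  x^+=[0.3321]  P^+=[0.0307]

K[0,0] = 0.2829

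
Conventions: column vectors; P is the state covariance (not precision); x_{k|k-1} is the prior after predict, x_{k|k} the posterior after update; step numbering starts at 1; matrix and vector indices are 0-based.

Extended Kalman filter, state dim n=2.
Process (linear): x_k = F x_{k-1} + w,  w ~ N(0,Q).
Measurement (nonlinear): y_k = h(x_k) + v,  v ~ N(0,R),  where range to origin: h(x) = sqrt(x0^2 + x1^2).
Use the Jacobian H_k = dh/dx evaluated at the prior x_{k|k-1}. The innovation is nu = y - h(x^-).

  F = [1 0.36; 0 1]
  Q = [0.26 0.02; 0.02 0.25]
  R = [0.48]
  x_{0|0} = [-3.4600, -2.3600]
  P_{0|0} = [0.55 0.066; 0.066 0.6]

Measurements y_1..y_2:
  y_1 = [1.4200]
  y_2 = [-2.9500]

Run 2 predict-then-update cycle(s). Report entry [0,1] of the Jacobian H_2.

H_jac[0,1] = -0.3381

step 1: x^-=[-4.3096, -2.3600]  P^-=[0.9353 0.3020; 0.3020 0.8500]  H_jac=[-0.8771 -0.4803]  S=[1.6501]  K=[-0.5851; -0.4080]  nu=[-3.4935]  x^+=[-2.2657, -0.9348]  P^+=[0.3705 -0.0918; -0.0918 0.5754]
step 2: x^-=[-2.6022, -0.9348]  P^-=[0.6389 0.1353; 0.1353 0.8254]  H_jac=[-0.9411 -0.3381]  S=[1.2263]  K=[-0.5276; -0.3314]  nu=[-5.7151]  x^+=[0.4132, 0.9591]  P^+=[0.2975 -0.0791; -0.0791 0.6907]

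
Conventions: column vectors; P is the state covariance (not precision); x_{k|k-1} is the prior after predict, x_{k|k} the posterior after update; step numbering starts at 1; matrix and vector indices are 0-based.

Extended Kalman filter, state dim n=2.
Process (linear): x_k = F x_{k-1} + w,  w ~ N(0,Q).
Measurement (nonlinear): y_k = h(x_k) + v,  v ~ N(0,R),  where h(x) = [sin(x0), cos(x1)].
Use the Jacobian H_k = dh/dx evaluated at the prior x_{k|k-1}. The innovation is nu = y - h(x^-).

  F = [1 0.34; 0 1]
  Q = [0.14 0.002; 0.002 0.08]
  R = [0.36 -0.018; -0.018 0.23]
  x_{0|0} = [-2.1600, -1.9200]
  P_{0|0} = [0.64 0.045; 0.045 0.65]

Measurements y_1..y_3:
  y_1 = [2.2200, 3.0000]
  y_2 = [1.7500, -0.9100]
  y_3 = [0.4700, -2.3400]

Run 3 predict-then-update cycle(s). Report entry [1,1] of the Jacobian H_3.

H_jac[1,1] = -0.9470

step 1: x^-=[-2.8128, -1.9200]  P^-=[0.8857 0.2680; 0.2680 0.7300]  H_jac=[-0.9464 0.0000; 0.0000 0.9396]  S=[1.1534 -0.2563; -0.2563 0.8745]  K=[-0.7090 0.0801; -0.0488 0.7700]  nu=[2.5429, 3.3421]  x^+=[-4.3479, 0.5296]  P^+=[0.2712 0.0332; 0.0332 0.1894]
step 2: x^-=[-4.1678, 0.5296]  P^-=[0.4557 0.0996; 0.0996 0.2694]  H_jac=[-0.5180 0.0000; 0.0000 -0.5052]  S=[0.4823 0.0081; 0.0081 0.2988]  K=[-0.4869 -0.1553; -0.0994 -0.4529]  nu=[0.8946, -1.7730]  x^+=[-4.3281, 1.2436]  P^+=[0.3329 0.0533; 0.0533 0.2027]
step 3: x^-=[-3.9053, 1.2436]  P^-=[0.5326 0.1242; 0.1242 0.2827]  H_jac=[-0.7223 0.0000; 0.0000 -0.9470]  S=[0.6379 0.0670; 0.0670 0.4835]  K=[-0.5861 -0.1622; -0.0838 -0.5420]  nu=[-0.2216, -2.6614]  x^+=[-3.3438, 2.7047]  P^+=[0.2881 0.0282; 0.0282 0.1301]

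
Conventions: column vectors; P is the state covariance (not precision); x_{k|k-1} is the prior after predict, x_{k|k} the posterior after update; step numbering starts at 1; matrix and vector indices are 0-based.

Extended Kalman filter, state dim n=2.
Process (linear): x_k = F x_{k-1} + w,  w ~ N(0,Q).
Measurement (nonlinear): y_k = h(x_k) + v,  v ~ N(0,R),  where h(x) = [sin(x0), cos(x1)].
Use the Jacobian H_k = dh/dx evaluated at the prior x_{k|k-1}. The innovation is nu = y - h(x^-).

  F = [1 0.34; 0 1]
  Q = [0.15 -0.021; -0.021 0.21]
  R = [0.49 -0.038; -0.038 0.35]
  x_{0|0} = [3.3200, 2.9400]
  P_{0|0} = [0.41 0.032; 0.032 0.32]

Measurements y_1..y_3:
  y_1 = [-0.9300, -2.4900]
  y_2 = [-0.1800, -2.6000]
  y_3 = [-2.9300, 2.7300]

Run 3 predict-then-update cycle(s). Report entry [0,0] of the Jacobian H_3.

H_jac[0,0] = 0.9451

step 1: x^-=[4.3196, 2.9400]  P^-=[0.6188 0.1198; 0.1198 0.5300]  H_jac=[-0.3828 0.0000; 0.0000 -0.2002]  S=[0.5807 -0.0288; -0.0288 0.3712]  K=[-0.4127 -0.0966; -0.0935 -0.2931]  nu=[-0.0062, -1.5103]  x^+=[4.4681, 3.3832]  P^+=[0.5187 0.0906; 0.0906 0.4946]
step 2: x^-=[5.6184, 3.3832]  P^-=[0.7875 0.2378; 0.2378 0.7046]  H_jac=[0.7871 0.0000; 0.0000 0.2393]  S=[0.9778 0.0068; 0.0068 0.3904]  K=[0.6329 0.1348; 0.1884 0.4287]  nu=[0.4369, -1.6291]  x^+=[5.6754, 2.7672]  P^+=[0.3875 0.0966; 0.0966 0.5971]
step 3: x^-=[6.6162, 2.7672]  P^-=[0.6723 0.2786; 0.2786 0.8071]  H_jac=[0.9451 0.0000; 0.0000 -0.3657]  S=[1.0904 -0.1343; -0.1343 0.4579]  K=[0.5760 -0.0536; 0.1682 -0.5952]  nu=[-3.2569, 3.6607]  x^+=[4.5440, 0.0407]  P^+=[0.3008 0.1111; 0.1111 0.5871]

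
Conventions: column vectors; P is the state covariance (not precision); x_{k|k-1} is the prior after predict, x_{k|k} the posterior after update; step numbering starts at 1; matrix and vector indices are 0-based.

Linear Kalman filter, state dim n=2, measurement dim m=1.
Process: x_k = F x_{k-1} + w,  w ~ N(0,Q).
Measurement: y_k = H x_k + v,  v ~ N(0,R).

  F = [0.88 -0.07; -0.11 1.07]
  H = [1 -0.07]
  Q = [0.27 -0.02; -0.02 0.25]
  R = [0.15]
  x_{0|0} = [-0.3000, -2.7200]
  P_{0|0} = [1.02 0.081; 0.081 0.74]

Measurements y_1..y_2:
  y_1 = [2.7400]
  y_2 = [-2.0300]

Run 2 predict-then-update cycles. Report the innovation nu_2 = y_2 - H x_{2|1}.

step 1: x^-=[-0.0736, -2.8774]  P^-=[1.0535 -0.0973; -0.0973 1.0905]  S=[1.2225]  K=[0.8674; -0.1420]  nu=[2.6122]  x^+=[2.1921, -3.2483]  P^+=[0.1338 0.0533; 0.0533 1.0658]
step 2: x^-=[2.1564, -3.7169]  P^-=[0.3723 -0.0622; -0.0622 1.4594]  S=[0.5382]  K=[0.6999; -0.3054]  nu=[-4.4466]  x^+=[-0.9557, -2.3590]  P^+=[0.1087 0.0528; 0.0528 1.4092]

innov = [-4.4466]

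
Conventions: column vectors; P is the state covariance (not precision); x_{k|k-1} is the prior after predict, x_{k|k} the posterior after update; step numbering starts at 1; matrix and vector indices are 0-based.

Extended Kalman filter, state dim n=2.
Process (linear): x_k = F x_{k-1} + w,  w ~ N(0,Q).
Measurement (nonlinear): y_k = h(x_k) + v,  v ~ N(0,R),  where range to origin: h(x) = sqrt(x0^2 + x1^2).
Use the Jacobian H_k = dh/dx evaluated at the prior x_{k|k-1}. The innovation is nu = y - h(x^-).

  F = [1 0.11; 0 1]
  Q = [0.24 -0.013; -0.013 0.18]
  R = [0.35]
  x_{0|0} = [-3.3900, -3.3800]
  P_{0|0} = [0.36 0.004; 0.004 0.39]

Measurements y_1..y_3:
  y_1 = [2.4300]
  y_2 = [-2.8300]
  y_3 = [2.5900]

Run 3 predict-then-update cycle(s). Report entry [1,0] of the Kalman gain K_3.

K[1,0] = -0.5030

step 1: x^-=[-3.7618, -3.3800]  P^-=[0.6056 0.0339; 0.0339 0.5700]  H_jac=[-0.7438 -0.6684]  S=[0.9734]  K=[-0.4861; -0.4173]  nu=[-2.6272]  x^+=[-2.4848, -2.2837]  P^+=[0.3756 -0.1635; -0.1635 0.4005]
step 2: x^-=[-2.7360, -2.2837]  P^-=[0.5845 -0.1325; -0.1325 0.5805]  H_jac=[-0.7677 -0.6408]  S=[0.8025]  K=[-0.4534; -0.3368]  nu=[-6.3939]  x^+=[0.1628, -0.1302]  P^+=[0.4195 -0.2550; -0.2550 0.4895]
step 3: x^-=[0.1484, -0.1302]  P^-=[0.6094 -0.2142; -0.2142 0.6695]  H_jac=[0.7517 -0.6596]  S=[1.1979]  K=[0.5003; -0.5030]  nu=[2.3925]  x^+=[1.3454, -1.3337]  P^+=[0.3095 0.0873; 0.0873 0.3664]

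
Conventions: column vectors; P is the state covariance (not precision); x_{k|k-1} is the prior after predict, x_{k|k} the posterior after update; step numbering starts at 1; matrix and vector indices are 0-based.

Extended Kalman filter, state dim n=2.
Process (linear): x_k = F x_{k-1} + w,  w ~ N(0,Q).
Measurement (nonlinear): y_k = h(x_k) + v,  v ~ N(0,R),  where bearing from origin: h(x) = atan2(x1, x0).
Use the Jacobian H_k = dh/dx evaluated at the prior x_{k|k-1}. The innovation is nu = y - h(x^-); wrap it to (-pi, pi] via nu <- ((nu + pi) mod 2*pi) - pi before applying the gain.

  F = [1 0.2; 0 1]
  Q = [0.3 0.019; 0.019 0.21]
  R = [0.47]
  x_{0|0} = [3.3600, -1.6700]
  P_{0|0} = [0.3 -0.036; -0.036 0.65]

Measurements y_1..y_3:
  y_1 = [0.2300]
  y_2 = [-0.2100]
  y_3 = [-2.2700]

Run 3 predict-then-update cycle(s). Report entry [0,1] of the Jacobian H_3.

step 1: x^-=[3.0260, -1.6700]  P^-=[0.6116 0.1130; 0.1130 0.8600]  H_jac=[0.1398 0.2533]  S=[0.5451]  K=[0.2094; 0.4286]  nu=[0.7343]  x^+=[3.1797, -1.3553]  P^+=[0.5877 0.0641; 0.0641 0.7599]
step 2: x^-=[2.9087, -1.3553]  P^-=[0.9437 0.2351; 0.2351 0.9699]  H_jac=[0.1316 0.2825]  S=[0.5812]  K=[0.3280; 0.5246]  nu=[0.2260]  x^+=[2.9828, -1.2367]  P^+=[0.8812 0.1351; 0.1351 0.8099]
step 3: x^-=[2.7355, -1.2367]  P^-=[1.2676 0.3160; 0.3160 1.0199]  H_jac=[0.1372 0.3035]  S=[0.6142]  K=[0.4394; 0.5747]  nu=[-1.8454]  x^+=[1.9245, -2.2972]  P^+=[1.1491 0.1610; 0.1610 0.8171]

H_jac[0,1] = 0.3035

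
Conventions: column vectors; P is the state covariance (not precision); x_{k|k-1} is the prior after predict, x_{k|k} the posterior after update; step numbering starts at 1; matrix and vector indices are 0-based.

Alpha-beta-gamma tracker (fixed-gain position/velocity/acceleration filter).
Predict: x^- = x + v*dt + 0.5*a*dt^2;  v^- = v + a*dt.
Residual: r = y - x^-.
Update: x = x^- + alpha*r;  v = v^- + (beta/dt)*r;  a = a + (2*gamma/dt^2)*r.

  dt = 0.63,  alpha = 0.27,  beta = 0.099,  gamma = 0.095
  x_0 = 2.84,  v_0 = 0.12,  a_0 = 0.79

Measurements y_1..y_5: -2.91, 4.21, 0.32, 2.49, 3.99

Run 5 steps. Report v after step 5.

v_post = -0.4936

step 1: x_pred=3.0724  r=-5.9824  x^+=1.4571  v^+=-0.3224  a^+=-2.0738
step 2: x_pred=0.8425  r=3.3675  x^+=1.7517  v^+=-1.0997  a^+=-0.4618
step 3: x_pred=0.9673  r=-0.6473  x^+=0.7925  v^+=-1.4923  a^+=-0.7716
step 4: x_pred=-0.3008  r=2.7908  x^+=0.4527  v^+=-1.5399  a^+=0.5644
step 5: x_pred=-0.4054  r=4.3954  x^+=0.7813  v^+=-0.4936  a^+=2.6685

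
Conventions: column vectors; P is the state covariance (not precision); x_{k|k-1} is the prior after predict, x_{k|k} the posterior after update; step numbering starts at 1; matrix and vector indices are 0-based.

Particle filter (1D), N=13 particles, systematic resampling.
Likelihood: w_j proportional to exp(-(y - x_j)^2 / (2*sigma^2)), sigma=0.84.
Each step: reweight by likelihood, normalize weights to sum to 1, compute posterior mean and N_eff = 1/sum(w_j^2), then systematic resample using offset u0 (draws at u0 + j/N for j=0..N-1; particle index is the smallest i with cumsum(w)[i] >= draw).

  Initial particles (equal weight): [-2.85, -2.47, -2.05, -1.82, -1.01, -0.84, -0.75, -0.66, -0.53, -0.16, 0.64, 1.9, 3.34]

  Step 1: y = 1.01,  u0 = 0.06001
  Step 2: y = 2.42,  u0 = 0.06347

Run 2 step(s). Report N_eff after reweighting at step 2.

N_eff = 4.3640

step 1: w=[0.0000, 0.0001, 0.0005, 0.0014, 0.0225, 0.0359, 0.0452, 0.0563, 0.0756, 0.1539, 0.3684, 0.2316, 0.0087]  mean=0.5122  Neff=4.4286  idx=[5, 7, 8, 9, 9, 10, 10, 10, 10, 10, 11, 11, 11]
step 2: w=[0.0002, 0.0004, 0.0007, 0.0030, 0.0030, 0.0350, 0.0350, 0.0350, 0.0350, 0.0350, 0.2727, 0.2727, 0.2727]  mean=1.6643  Neff=4.3640  idx=[6, 8, 10, 10, 10, 10, 11, 11, 11, 12, 12, 12, 12]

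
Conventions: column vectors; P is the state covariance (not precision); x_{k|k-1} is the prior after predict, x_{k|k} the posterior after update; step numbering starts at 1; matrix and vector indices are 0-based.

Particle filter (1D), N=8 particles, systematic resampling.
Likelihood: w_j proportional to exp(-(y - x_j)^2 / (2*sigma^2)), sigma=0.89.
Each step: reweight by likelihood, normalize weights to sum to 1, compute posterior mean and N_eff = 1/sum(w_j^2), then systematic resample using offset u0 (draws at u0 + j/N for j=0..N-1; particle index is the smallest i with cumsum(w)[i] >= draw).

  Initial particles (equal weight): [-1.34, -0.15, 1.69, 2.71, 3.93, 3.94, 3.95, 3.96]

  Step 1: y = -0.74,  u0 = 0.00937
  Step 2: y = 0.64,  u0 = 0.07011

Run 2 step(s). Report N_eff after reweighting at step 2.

step 1: w=[0.4906, 0.4943, 0.0148, 0.0003, 0.0000, 0.0000, 0.0000, 0.0000]  mean=-0.7056  Neff=2.0610  idx=[0, 0, 0, 0, 1, 1, 1, 1]
step 2: w=[0.0277, 0.0277, 0.0277, 0.0277, 0.2223, 0.2223, 0.2223, 0.2223]  mean=-0.2821  Neff=4.9834  idx=[2, 4, 4, 5, 6, 6, 7, 7]

N_eff = 4.9834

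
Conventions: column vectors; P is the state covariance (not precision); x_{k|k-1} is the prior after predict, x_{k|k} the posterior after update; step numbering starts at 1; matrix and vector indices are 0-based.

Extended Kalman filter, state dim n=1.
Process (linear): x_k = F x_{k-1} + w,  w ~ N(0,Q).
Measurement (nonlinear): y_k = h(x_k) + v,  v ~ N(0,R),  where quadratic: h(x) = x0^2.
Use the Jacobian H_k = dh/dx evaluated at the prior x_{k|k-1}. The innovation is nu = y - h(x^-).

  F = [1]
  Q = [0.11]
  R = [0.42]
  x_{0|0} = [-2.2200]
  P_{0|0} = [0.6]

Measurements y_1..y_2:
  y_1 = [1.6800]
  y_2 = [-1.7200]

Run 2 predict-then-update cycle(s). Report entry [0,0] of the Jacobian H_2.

step 1: x^-=[-2.2200]  P^-=[0.7100]  H_jac=[-4.4400]  S=[14.4167]  K=[-0.2187]  nu=[-3.2484]  x^+=[-1.5097]  P^+=[0.0207]
step 2: x^-=[-1.5097]  P^-=[0.1307]  H_jac=[-3.0194]  S=[1.6114]  K=[-0.2449]  nu=[-3.9992]  x^+=[-0.5304]  P^+=[0.0341]

H_jac[0,0] = -3.0194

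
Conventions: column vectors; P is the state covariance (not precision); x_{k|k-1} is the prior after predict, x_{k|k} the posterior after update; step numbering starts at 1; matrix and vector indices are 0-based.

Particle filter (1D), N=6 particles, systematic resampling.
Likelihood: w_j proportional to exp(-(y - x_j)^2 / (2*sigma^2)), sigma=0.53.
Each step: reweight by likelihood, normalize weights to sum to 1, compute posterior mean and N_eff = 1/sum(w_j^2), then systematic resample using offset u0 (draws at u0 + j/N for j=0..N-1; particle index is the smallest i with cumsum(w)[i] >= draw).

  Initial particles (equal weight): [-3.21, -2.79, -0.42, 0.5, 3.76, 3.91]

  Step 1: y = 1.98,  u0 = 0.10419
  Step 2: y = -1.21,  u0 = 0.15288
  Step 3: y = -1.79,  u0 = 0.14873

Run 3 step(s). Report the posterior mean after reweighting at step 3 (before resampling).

post_mean = 0.5000

step 1: w=[0.0000, 0.0000, 0.0014, 0.8050, 0.1412, 0.0524]  mean=1.1377  Neff=1.4910  idx=[3, 3, 3, 3, 3, 4]
step 2: w=[0.2000, 0.2000, 0.2000, 0.2000, 0.2000, 0.0000]  mean=0.5000  Neff=5.0000  idx=[0, 1, 2, 3, 4, 4]
step 3: w=[0.1667, 0.1667, 0.1667, 0.1667, 0.1667, 0.1667]  mean=0.5000  Neff=6.0000  idx=[0, 1, 2, 3, 4, 5]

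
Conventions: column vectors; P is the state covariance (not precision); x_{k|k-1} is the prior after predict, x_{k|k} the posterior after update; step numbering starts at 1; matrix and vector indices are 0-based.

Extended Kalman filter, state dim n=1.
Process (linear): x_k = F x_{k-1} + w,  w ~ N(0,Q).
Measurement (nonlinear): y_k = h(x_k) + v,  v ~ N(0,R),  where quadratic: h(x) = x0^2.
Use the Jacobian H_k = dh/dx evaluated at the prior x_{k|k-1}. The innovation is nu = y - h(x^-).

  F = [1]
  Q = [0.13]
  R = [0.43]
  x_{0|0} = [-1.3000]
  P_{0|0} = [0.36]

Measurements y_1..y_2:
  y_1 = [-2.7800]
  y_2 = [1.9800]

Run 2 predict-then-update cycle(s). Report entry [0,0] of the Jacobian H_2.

H_jac[0,0] = 0.4434

step 1: x^-=[-1.3000]  P^-=[0.4900]  H_jac=[-2.6000]  S=[3.7424]  K=[-0.3404]  nu=[-4.4700]  x^+=[0.2217]  P^+=[0.0563]
step 2: x^-=[0.2217]  P^-=[0.1863]  H_jac=[0.4434]  S=[0.4666]  K=[0.1770]  nu=[1.9309]  x^+=[0.5635]  P^+=[0.1717]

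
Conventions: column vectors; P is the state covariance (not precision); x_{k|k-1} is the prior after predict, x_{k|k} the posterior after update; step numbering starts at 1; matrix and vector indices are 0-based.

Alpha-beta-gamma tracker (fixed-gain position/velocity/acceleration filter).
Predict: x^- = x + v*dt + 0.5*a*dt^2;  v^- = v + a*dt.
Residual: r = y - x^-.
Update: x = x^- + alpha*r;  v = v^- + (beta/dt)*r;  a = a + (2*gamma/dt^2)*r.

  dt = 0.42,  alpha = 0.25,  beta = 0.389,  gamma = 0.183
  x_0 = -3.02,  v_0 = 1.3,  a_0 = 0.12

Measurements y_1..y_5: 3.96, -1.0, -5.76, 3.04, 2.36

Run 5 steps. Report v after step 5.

step 1: x_pred=-2.4634  r=6.4234  x^+=-0.8576  v^+=7.2997  a^+=13.4475
step 2: x_pred=3.3944  r=-4.3944  x^+=2.2958  v^+=8.8776  a^+=4.3299
step 3: x_pred=6.4063  r=-12.1663  x^+=3.3647  v^+=-0.5721  a^+=-20.9131
step 4: x_pred=1.2799  r=1.7601  x^+=1.7199  v^+=-7.7254  a^+=-17.2611
step 5: x_pred=-3.0472  r=5.4072  x^+=-1.6954  v^+=-9.9670  a^+=-6.0421

v_post = -9.9670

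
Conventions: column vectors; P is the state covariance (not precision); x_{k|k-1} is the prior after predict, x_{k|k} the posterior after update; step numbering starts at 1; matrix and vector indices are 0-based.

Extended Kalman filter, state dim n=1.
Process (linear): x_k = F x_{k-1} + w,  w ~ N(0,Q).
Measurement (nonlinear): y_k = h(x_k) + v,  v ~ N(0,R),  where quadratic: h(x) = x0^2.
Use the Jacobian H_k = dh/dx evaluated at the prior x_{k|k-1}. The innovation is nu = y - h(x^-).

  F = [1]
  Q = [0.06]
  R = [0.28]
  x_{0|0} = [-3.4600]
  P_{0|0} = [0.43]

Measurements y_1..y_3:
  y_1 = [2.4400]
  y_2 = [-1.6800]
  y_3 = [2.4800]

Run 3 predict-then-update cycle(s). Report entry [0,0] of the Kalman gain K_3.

step 1: x^-=[-3.4600]  P^-=[0.4900]  H_jac=[-6.9200]  S=[23.7443]  K=[-0.1428]  nu=[-9.5316]  x^+=[-2.0988]  P^+=[0.0058]
step 2: x^-=[-2.0988]  P^-=[0.0658]  H_jac=[-4.1977]  S=[1.4391]  K=[-0.1919]  nu=[-6.0851]  x^+=[-0.9313]  P^+=[0.0128]
step 3: x^-=[-0.9313]  P^-=[0.0728]  H_jac=[-1.8625]  S=[0.5325]  K=[-0.2546]  nu=[1.6128]  x^+=[-1.3419]  P^+=[0.0383]

K[0,0] = -0.2546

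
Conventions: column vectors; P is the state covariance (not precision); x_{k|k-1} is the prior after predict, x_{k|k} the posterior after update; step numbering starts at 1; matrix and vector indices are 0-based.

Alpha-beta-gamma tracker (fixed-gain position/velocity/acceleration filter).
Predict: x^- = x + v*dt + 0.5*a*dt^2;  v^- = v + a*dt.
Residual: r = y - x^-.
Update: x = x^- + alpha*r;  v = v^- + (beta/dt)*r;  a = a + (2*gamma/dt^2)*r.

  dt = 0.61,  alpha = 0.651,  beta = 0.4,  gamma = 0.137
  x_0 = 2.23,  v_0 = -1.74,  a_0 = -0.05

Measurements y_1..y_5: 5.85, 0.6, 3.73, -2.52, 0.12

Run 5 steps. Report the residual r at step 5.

step 1: x_pred=1.1593  r=4.6907  x^+=4.2129  v^+=1.3054  a^+=3.4041
step 2: x_pred=5.6425  r=-5.0425  x^+=2.3598  v^+=0.0753  a^+=-0.3091
step 3: x_pred=2.3482  r=1.3818  x^+=3.2478  v^+=0.7928  a^+=0.7084
step 4: x_pred=3.8632  r=-6.3832  x^+=-0.2923  v^+=-2.9608  a^+=-3.9919
step 5: x_pred=-2.8411  r=2.9611  x^+=-0.9134  v^+=-3.4542  a^+=-1.8115

resid = 2.9611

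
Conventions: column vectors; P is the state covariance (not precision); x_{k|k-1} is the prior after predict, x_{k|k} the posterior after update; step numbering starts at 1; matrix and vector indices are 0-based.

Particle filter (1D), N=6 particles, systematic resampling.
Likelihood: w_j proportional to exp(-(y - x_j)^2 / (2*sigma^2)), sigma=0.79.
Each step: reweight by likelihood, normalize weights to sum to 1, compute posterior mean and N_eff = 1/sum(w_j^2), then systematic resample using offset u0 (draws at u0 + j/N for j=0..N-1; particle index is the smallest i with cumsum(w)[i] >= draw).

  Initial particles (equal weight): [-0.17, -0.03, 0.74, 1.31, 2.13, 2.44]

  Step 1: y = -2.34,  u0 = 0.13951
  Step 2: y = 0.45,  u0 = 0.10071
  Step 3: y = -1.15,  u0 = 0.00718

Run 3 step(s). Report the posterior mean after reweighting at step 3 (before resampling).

step 1: w=[0.6143, 0.3717, 0.0134, 0.0006, 0.0000, 0.0000]  mean=-0.1049  Neff=1.9390  idx=[0, 0, 0, 1, 1, 1]
step 2: w=[0.1564, 0.1564, 0.1564, 0.1769, 0.1769, 0.1769]  mean=-0.0957  Neff=5.9773  idx=[0, 1, 2, 3, 4, 5]
step 3: w=[0.1862, 0.1862, 0.1862, 0.1471, 0.1471, 0.1471]  mean=-0.1082  Neff=5.9187  idx=[0, 0, 1, 2, 3, 4]

post_mean = -0.1082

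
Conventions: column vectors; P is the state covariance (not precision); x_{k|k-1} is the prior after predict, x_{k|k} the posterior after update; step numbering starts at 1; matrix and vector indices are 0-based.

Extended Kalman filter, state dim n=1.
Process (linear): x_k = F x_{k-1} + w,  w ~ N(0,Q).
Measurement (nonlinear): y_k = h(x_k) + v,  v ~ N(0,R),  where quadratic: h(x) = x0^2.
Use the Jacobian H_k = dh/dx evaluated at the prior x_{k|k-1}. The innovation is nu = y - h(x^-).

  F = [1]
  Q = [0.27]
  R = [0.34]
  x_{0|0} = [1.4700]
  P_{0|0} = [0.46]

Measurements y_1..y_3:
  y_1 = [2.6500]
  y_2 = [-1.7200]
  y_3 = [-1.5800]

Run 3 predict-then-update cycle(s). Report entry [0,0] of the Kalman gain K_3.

K[0,0] = 0.4539

step 1: x^-=[1.4700]  P^-=[0.7300]  H_jac=[2.9400]  S=[6.6498]  K=[0.3227]  nu=[0.4891]  x^+=[1.6279]  P^+=[0.0373]
step 2: x^-=[1.6279]  P^-=[0.3073]  H_jac=[3.2557]  S=[3.5975]  K=[0.2781]  nu=[-4.3699]  x^+=[0.4125]  P^+=[0.0290]
step 3: x^-=[0.4125]  P^-=[0.2990]  H_jac=[0.8250]  S=[0.5435]  K=[0.4539]  nu=[-1.7501]  x^+=[-0.3819]  P^+=[0.1871]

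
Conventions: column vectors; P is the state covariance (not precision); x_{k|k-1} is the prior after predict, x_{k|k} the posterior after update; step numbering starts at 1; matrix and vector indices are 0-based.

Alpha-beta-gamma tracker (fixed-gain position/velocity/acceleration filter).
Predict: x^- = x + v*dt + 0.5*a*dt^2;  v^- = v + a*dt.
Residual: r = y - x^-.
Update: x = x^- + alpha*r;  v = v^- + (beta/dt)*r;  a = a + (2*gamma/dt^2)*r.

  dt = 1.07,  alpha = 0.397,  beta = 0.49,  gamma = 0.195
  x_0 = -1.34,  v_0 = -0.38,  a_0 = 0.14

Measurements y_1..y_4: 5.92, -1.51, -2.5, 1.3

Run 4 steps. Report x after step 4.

x_post = 0.2718

step 1: x_pred=-1.6665  r=7.5865  x^+=1.3454  v^+=3.2440  a^+=2.7243
step 2: x_pred=6.3759  r=-7.8859  x^+=3.2452  v^+=2.5476  a^+=0.0380
step 3: x_pred=5.9929  r=-8.4929  x^+=2.6212  v^+=-1.3010  a^+=-2.8550
step 4: x_pred=-0.4052  r=1.7052  x^+=0.2718  v^+=-3.5750  a^+=-2.2742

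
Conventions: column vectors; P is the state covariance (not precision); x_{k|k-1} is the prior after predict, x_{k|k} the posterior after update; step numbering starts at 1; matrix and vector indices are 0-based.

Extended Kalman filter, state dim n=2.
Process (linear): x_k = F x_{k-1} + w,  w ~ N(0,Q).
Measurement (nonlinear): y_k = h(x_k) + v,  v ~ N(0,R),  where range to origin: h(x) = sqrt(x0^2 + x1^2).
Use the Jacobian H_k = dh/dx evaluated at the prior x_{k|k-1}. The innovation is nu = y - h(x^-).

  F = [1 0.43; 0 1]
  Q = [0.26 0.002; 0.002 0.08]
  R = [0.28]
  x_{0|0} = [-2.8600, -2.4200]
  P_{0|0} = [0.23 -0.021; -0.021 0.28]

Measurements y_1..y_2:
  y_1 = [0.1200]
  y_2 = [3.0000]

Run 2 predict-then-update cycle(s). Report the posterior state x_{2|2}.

step 1: x^-=[-3.9006, -2.4200]  P^-=[0.5237 0.1014; 0.1014 0.3600]  H_jac=[-0.8497 -0.5272]  S=[0.8491]  K=[-0.5871; -0.3250]  nu=[-4.4703]  x^+=[-1.2761, -0.9671]  P^+=[0.2311 -0.0606; -0.0606 0.2703]
step 2: x^-=[-1.6920, -0.9671]  P^-=[0.4889 0.0576; 0.0576 0.3503]  H_jac=[-0.8682 -0.4962]  S=[0.7844]  K=[-0.5776; -0.2854]  nu=[1.0512]  x^+=[-2.2991, -1.2671]  P^+=[0.2272 -0.0717; -0.0717 0.2864]

x_post = [-2.2991, -1.2671]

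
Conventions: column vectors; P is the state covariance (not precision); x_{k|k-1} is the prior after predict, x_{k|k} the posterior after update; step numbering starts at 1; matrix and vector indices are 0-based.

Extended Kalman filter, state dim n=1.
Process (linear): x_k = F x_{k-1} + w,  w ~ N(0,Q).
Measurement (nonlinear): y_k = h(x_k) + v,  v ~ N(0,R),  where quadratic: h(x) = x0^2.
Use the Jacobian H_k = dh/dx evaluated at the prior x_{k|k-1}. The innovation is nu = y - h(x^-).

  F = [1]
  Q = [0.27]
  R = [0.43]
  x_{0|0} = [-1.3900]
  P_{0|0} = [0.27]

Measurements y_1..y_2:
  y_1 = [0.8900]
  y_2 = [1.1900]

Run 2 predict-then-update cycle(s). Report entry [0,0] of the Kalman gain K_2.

step 1: x^-=[-1.3900]  P^-=[0.5400]  H_jac=[-2.7800]  S=[4.6033]  K=[-0.3261]  nu=[-1.0421]  x^+=[-1.0502]  P^+=[0.0504]
step 2: x^-=[-1.0502]  P^-=[0.3204]  H_jac=[-2.1003]  S=[1.8436]  K=[-0.3651]  nu=[0.0872]  x^+=[-1.0820]  P^+=[0.0747]

K[0,0] = -0.3651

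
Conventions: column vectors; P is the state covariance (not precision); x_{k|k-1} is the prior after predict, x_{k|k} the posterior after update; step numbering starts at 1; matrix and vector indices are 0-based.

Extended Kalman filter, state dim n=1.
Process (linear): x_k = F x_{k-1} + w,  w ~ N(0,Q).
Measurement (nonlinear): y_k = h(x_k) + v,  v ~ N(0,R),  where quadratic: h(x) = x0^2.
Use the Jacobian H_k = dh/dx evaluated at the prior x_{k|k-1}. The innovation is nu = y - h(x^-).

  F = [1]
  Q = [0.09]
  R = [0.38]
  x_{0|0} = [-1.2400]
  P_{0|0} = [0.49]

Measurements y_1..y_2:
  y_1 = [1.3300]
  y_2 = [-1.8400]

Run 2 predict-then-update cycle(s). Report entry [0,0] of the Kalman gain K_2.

K[0,0] = -0.2901

step 1: x^-=[-1.2400]  P^-=[0.5800]  H_jac=[-2.4800]  S=[3.9472]  K=[-0.3644]  nu=[-0.2076]  x^+=[-1.1643]  P^+=[0.0558]
step 2: x^-=[-1.1643]  P^-=[0.1458]  H_jac=[-2.3287]  S=[1.1708]  K=[-0.2901]  nu=[-3.1957]  x^+=[-0.2374]  P^+=[0.0473]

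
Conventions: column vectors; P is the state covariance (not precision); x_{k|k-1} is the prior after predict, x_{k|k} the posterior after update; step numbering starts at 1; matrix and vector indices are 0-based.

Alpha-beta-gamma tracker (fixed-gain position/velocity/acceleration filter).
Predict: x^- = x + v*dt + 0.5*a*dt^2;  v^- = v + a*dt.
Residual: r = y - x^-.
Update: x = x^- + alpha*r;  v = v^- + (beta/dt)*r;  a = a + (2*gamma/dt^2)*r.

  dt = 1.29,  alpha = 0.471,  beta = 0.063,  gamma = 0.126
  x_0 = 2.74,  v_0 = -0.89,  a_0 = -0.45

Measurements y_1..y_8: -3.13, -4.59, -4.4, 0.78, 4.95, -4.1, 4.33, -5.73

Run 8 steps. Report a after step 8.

a_post = -0.0022

step 1: x_pred=1.2175  r=-4.3475  x^+=-0.8302  v^+=-1.6828  a^+=-1.1084
step 2: x_pred=-3.9232  r=-0.6668  x^+=-4.2373  v^+=-3.1452  a^+=-1.2093
step 3: x_pred=-9.3007  r=4.9007  x^+=-6.9925  v^+=-4.4658  a^+=-0.4672
step 4: x_pred=-13.1422  r=13.9222  x^+=-6.5848  v^+=-4.3886  a^+=1.6411
step 5: x_pred=-10.8806  r=15.8306  x^+=-3.4244  v^+=-1.4985  a^+=4.0384
step 6: x_pred=-1.9973  r=-2.1027  x^+=-2.9877  v^+=3.6083  a^+=3.7200
step 7: x_pred=4.7623  r=-0.4323  x^+=4.5587  v^+=8.3860  a^+=3.6545
step 8: x_pred=18.4173  r=-24.1473  x^+=7.0439  v^+=11.9210  a^+=-0.0022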